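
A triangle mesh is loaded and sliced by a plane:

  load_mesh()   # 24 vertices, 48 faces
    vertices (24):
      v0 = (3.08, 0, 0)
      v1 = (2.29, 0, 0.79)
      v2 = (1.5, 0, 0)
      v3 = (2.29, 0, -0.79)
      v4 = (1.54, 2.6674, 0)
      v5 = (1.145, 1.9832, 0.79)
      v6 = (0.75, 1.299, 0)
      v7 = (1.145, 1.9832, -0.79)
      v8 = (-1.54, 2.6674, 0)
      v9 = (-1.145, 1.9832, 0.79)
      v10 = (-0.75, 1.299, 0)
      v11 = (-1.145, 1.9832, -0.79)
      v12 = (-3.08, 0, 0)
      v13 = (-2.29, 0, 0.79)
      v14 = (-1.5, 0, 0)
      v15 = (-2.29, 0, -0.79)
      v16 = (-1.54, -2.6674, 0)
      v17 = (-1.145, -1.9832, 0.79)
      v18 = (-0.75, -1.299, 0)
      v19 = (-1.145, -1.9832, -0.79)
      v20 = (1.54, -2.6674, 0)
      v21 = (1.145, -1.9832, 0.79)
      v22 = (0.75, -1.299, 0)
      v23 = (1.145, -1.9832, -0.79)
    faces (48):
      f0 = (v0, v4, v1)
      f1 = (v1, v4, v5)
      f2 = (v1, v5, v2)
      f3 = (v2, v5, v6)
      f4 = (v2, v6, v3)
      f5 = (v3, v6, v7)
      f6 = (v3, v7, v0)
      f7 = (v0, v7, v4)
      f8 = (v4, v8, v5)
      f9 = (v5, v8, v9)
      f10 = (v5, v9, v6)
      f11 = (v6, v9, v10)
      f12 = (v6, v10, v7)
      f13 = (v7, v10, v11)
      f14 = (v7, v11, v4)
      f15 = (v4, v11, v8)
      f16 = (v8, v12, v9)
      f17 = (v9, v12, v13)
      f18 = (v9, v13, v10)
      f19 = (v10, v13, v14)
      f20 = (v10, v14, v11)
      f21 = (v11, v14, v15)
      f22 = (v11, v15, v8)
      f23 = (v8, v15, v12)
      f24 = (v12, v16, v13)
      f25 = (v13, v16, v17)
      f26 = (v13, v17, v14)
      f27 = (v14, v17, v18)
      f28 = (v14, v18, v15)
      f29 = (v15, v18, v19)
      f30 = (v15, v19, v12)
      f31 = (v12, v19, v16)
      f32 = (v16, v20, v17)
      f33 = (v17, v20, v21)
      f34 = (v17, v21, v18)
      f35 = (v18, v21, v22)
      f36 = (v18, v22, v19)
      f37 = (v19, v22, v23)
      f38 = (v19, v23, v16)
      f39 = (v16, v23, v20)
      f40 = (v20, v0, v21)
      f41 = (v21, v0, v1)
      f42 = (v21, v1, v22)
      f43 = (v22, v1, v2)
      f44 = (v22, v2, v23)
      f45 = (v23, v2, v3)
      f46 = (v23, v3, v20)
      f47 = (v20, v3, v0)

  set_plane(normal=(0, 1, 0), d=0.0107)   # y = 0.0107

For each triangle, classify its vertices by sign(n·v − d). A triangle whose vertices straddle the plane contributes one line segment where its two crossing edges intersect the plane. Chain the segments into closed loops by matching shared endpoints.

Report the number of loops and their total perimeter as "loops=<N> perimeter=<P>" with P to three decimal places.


loops=2 perimeter=8.938

Straddling triangles (16 of 48):
  (v0,v4,v1) [-+-] → (3.07382, 0.0107, 0)–(2.28699, 0.0107, 0.786831)  len=1.1127
  (v1,v4,v5) [-++] → (2.28699, 0.0107, 0.786831)–(2.28382, 0.0107, 0.79)  len=0.0045
  (v1,v5,v2) [-+-] → (2.28382, 0.0107, 0.79)–(1.49808, 0.0107, 0.0042623)  len=1.1112
  (v2,v5,v6) [-++] → (1.49808, 0.0107, 0.0042623)–(1.49382, 0.0107, 0)  len=0.0060
  (v2,v6,v3) [-+-] → (1.49382, 0.0107, 0)–(2.27731, 0.0107, -0.783493)  len=1.1080
  (v3,v6,v7) [-++] → (2.27731, 0.0107, -0.783493)–(2.28382, 0.0107, -0.79)  len=0.0092
  (v3,v7,v0) [-+-] → (2.28382, 0.0107, -0.79)–(3.06956, 0.0107, -0.0042623)  len=1.1112
  (v0,v7,v4) [-++] → (3.06956, 0.0107, -0.0042623)–(3.07382, 0.0107, 0)  len=0.0060
  (v8,v12,v9) [+-+] → (-3.07382, 0.0107, 0)–(-3.06956, 0.0107, 0.0042623)  len=0.0060
  (v9,v12,v13) [+--] → (-3.06956, 0.0107, 0.0042623)–(-2.28382, 0.0107, 0.79)  len=1.1112
  (v9,v13,v10) [+-+] → (-2.28382, 0.0107, 0.79)–(-2.27731, 0.0107, 0.783493)  len=0.0092
  (v10,v13,v14) [+--] → (-2.27731, 0.0107, 0.783493)–(-1.49382, 0.0107, 0)  len=1.1080
  (v10,v14,v11) [+-+] → (-1.49382, 0.0107, 0)–(-1.49808, 0.0107, -0.0042623)  len=0.0060
  (v11,v14,v15) [+--] → (-1.49808, 0.0107, -0.0042623)–(-2.28382, 0.0107, -0.79)  len=1.1112
  (v11,v15,v8) [+-+] → (-2.28382, 0.0107, -0.79)–(-2.28699, 0.0107, -0.786831)  len=0.0045
  (v8,v15,v12) [+--] → (-2.28699, 0.0107, -0.786831)–(-3.07382, 0.0107, 0)  len=1.1127

Chained into 2 loop(s):
  loop 1: 8 segments, perimeter = 4.4689
  loop 2: 8 segments, perimeter = 4.4689
Total perimeter = 8.938


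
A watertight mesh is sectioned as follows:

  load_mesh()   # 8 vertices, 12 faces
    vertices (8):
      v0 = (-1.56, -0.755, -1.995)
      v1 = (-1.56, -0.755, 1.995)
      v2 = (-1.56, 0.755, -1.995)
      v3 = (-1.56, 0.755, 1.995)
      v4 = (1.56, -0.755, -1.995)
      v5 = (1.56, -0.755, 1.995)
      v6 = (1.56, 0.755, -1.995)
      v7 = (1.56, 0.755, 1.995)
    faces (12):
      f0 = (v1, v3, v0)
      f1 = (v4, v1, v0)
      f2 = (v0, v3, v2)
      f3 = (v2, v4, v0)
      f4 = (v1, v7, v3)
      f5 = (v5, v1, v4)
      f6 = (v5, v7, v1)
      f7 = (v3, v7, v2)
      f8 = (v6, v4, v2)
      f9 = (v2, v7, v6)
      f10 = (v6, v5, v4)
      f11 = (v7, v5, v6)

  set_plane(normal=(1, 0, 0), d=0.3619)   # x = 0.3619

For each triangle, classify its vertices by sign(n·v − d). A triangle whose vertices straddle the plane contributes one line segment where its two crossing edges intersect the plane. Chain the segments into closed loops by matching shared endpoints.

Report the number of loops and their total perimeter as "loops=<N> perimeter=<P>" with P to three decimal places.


Straddling triangles (8 of 12):
  (v4,v1,v0) [+--] → (0.3619, -0.755, -0.462814)–(0.3619, -0.755, -1.995)  len=1.5322
  (v2,v4,v0) [-+-] → (0.3619, -0.17515, -1.995)–(0.3619, -0.755, -1.995)  len=0.5798
  (v1,v7,v3) [-+-] → (0.3619, 0.17515, 1.995)–(0.3619, 0.755, 1.995)  len=0.5798
  (v5,v1,v4) [+-+] → (0.3619, -0.755, 1.995)–(0.3619, -0.755, -0.462814)  len=2.4578
  (v5,v7,v1) [++-] → (0.3619, 0.17515, 1.995)–(0.3619, -0.755, 1.995)  len=0.9302
  (v3,v7,v2) [-+-] → (0.3619, 0.755, 1.995)–(0.3619, 0.755, 0.462814)  len=1.5322
  (v6,v4,v2) [++-] → (0.3619, -0.17515, -1.995)–(0.3619, 0.755, -1.995)  len=0.9302
  (v2,v7,v6) [-++] → (0.3619, 0.755, 0.462814)–(0.3619, 0.755, -1.995)  len=2.4578

Chained into 1 loop(s):
  loop 1: 8 segments, perimeter = 11.0000
Total perimeter = 11.000

loops=1 perimeter=11.000


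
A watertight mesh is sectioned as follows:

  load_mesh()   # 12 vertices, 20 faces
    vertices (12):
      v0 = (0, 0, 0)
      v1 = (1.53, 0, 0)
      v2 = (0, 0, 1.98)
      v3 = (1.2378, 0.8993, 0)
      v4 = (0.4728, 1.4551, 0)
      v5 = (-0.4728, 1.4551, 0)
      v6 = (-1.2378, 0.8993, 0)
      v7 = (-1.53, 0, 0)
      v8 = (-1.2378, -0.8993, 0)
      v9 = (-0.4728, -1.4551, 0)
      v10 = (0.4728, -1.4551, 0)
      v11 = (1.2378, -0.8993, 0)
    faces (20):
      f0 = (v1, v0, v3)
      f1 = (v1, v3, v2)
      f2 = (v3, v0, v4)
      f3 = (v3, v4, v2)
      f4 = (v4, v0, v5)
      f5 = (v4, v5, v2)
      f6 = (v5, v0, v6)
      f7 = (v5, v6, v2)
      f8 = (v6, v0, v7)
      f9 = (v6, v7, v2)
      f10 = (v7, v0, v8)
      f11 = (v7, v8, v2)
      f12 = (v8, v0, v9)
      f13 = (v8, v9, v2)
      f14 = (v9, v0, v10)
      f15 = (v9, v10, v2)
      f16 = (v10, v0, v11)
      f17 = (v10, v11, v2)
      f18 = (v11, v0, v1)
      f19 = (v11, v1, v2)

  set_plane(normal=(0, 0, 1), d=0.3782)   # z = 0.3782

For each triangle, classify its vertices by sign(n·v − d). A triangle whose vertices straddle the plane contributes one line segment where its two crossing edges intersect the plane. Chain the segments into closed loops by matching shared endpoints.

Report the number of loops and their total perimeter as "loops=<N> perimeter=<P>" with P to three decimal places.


Straddling triangles (10 of 20):
  (v1,v3,v2) [--+] → (1.00137, 0.727525, 0.3782)–(1.23775, 0, 0.3782)  len=0.7650
  (v3,v4,v2) [--+] → (0.38249, 1.17716, 0.3782)–(1.00137, 0.727525, 0.3782)  len=0.7650
  (v4,v5,v2) [--+] → (-0.38249, 1.17716, 0.3782)–(0.38249, 1.17716, 0.3782)  len=0.7650
  (v5,v6,v2) [--+] → (-1.00137, 0.727525, 0.3782)–(-0.38249, 1.17716, 0.3782)  len=0.7650
  (v6,v7,v2) [--+] → (-1.23775, 0, 0.3782)–(-1.00137, 0.727525, 0.3782)  len=0.7650
  (v7,v8,v2) [--+] → (-1.00137, -0.727525, 0.3782)–(-1.23775, 0, 0.3782)  len=0.7650
  (v8,v9,v2) [--+] → (-0.38249, -1.17716, 0.3782)–(-1.00137, -0.727525, 0.3782)  len=0.7650
  (v9,v10,v2) [--+] → (0.38249, -1.17716, 0.3782)–(-0.38249, -1.17716, 0.3782)  len=0.7650
  (v10,v11,v2) [--+] → (1.00137, -0.727525, 0.3782)–(0.38249, -1.17716, 0.3782)  len=0.7650
  (v11,v1,v2) [--+] → (1.23775, 0, 0.3782)–(1.00137, -0.727525, 0.3782)  len=0.7650

Chained into 1 loop(s):
  loop 1: 10 segments, perimeter = 7.6497
Total perimeter = 7.650

loops=1 perimeter=7.650


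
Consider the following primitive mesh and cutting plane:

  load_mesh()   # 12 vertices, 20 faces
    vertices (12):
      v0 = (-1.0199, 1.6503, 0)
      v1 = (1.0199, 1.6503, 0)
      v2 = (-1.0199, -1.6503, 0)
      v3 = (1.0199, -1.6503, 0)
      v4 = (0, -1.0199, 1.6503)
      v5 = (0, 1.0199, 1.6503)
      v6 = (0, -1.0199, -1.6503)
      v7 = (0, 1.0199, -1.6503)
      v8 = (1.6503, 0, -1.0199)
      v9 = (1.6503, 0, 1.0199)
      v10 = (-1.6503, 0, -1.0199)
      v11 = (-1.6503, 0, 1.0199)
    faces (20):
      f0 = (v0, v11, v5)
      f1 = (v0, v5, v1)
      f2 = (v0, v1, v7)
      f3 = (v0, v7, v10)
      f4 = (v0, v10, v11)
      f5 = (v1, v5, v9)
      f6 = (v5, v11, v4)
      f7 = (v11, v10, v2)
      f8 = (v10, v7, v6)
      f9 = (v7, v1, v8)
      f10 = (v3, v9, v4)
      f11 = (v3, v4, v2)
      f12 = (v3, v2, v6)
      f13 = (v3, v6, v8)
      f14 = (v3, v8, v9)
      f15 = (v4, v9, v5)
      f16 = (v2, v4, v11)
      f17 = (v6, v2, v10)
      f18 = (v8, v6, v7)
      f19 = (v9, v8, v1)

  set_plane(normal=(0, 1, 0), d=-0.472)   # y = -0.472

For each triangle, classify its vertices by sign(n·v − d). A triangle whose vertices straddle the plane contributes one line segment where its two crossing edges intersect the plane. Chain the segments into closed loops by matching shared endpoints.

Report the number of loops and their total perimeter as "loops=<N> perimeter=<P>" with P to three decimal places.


Straddling triangles (10 of 20):
  (v5,v11,v4) [++-] → (-0.886557, -0.472, 1.31164)–(0, -0.472, 1.6503)  len=0.9490
  (v11,v10,v2) [++-] → (-1.47, -0.472, -0.7282)–(-1.47, -0.472, 0.7282)  len=1.4564
  (v10,v7,v6) [++-] → (0, -0.472, -1.6503)–(-0.886557, -0.472, -1.31164)  len=0.9490
  (v3,v9,v4) [-+-] → (1.47, -0.472, 0.7282)–(0.886557, -0.472, 1.31164)  len=0.8251
  (v3,v6,v8) [--+] → (0.886557, -0.472, -1.31164)–(1.47, -0.472, -0.7282)  len=0.8251
  (v3,v8,v9) [-++] → (1.47, -0.472, -0.7282)–(1.47, -0.472, 0.7282)  len=1.4564
  (v4,v9,v5) [-++] → (0.886557, -0.472, 1.31164)–(0, -0.472, 1.6503)  len=0.9490
  (v2,v4,v11) [--+] → (-0.886557, -0.472, 1.31164)–(-1.47, -0.472, 0.7282)  len=0.8251
  (v6,v2,v10) [--+] → (-1.47, -0.472, -0.7282)–(-0.886557, -0.472, -1.31164)  len=0.8251
  (v8,v6,v7) [+-+] → (0.886557, -0.472, -1.31164)–(0, -0.472, -1.6503)  len=0.9490

Chained into 1 loop(s):
  loop 1: 10 segments, perimeter = 10.0094
Total perimeter = 10.009

loops=1 perimeter=10.009


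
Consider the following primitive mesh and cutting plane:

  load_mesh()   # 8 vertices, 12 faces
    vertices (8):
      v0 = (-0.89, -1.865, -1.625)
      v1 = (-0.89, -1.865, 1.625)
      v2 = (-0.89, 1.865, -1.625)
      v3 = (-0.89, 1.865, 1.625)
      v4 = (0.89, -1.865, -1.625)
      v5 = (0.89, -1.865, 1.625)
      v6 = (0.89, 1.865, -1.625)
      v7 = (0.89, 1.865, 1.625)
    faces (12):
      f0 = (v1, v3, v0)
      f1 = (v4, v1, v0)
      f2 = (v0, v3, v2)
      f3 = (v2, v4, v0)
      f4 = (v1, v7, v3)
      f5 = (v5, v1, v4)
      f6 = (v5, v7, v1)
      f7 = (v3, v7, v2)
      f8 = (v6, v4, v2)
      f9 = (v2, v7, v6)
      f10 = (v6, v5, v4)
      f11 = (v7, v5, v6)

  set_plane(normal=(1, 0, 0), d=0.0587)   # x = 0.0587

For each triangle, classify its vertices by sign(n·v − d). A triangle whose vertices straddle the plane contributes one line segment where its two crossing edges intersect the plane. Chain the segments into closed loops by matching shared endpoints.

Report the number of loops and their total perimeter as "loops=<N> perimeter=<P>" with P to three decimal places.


loops=1 perimeter=13.960

Straddling triangles (8 of 12):
  (v4,v1,v0) [+--] → (0.0587, -1.865, -0.107177)–(0.0587, -1.865, -1.625)  len=1.5178
  (v2,v4,v0) [-+-] → (0.0587, -0.123006, -1.625)–(0.0587, -1.865, -1.625)  len=1.7420
  (v1,v7,v3) [-+-] → (0.0587, 0.123006, 1.625)–(0.0587, 1.865, 1.625)  len=1.7420
  (v5,v1,v4) [+-+] → (0.0587, -1.865, 1.625)–(0.0587, -1.865, -0.107177)  len=1.7322
  (v5,v7,v1) [++-] → (0.0587, 0.123006, 1.625)–(0.0587, -1.865, 1.625)  len=1.9880
  (v3,v7,v2) [-+-] → (0.0587, 1.865, 1.625)–(0.0587, 1.865, 0.107177)  len=1.5178
  (v6,v4,v2) [++-] → (0.0587, -0.123006, -1.625)–(0.0587, 1.865, -1.625)  len=1.9880
  (v2,v7,v6) [-++] → (0.0587, 1.865, 0.107177)–(0.0587, 1.865, -1.625)  len=1.7322

Chained into 1 loop(s):
  loop 1: 8 segments, perimeter = 13.9600
Total perimeter = 13.960


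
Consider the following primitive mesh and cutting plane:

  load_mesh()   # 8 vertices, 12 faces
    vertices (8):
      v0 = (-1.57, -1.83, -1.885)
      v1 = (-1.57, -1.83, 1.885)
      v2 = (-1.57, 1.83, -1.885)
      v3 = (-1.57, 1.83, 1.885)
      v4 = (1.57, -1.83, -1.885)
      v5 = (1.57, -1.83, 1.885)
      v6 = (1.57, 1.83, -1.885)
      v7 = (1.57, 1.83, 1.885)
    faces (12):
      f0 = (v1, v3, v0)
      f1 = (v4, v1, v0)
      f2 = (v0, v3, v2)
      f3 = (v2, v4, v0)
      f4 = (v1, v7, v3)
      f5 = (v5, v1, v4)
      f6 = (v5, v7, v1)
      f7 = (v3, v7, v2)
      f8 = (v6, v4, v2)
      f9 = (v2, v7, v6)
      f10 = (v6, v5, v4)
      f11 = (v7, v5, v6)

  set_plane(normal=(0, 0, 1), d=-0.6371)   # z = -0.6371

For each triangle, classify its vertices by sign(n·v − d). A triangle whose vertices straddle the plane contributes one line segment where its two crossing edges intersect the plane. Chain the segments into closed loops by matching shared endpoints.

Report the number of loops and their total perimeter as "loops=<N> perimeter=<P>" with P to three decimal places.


loops=1 perimeter=13.600

Straddling triangles (8 of 12):
  (v1,v3,v0) [++-] → (-1.57, -0.618511, -0.6371)–(-1.57, -1.83, -0.6371)  len=1.2115
  (v4,v1,v0) [-+-] → (0.530635, -1.83, -0.6371)–(-1.57, -1.83, -0.6371)  len=2.1006
  (v0,v3,v2) [-+-] → (-1.57, -0.618511, -0.6371)–(-1.57, 1.83, -0.6371)  len=2.4485
  (v5,v1,v4) [++-] → (0.530635, -1.83, -0.6371)–(1.57, -1.83, -0.6371)  len=1.0394
  (v3,v7,v2) [++-] → (-0.530635, 1.83, -0.6371)–(-1.57, 1.83, -0.6371)  len=1.0394
  (v2,v7,v6) [-+-] → (-0.530635, 1.83, -0.6371)–(1.57, 1.83, -0.6371)  len=2.1006
  (v6,v5,v4) [-+-] → (1.57, 0.618511, -0.6371)–(1.57, -1.83, -0.6371)  len=2.4485
  (v7,v5,v6) [++-] → (1.57, 0.618511, -0.6371)–(1.57, 1.83, -0.6371)  len=1.2115

Chained into 1 loop(s):
  loop 1: 8 segments, perimeter = 13.6000
Total perimeter = 13.600


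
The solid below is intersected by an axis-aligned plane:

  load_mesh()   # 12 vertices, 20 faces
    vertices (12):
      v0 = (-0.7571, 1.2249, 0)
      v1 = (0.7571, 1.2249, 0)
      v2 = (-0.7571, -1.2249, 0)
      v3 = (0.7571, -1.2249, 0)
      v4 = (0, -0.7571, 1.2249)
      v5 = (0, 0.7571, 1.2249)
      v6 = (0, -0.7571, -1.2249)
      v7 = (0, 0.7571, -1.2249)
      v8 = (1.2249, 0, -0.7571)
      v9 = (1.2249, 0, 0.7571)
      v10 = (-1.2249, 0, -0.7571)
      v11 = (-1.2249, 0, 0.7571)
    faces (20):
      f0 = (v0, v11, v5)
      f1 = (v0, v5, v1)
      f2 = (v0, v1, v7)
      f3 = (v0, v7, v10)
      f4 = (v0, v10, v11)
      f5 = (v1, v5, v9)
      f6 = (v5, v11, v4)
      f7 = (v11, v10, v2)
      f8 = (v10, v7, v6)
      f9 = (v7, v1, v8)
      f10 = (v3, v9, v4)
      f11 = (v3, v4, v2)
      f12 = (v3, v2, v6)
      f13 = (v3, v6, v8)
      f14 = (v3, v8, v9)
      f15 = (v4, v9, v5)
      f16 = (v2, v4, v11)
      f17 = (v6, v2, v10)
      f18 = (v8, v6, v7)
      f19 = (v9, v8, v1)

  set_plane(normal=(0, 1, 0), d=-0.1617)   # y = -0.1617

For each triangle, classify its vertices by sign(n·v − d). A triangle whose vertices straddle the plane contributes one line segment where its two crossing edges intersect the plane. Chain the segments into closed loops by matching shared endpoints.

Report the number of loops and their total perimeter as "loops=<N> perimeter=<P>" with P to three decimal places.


loops=1 perimeter=7.884

Straddling triangles (10 of 20):
  (v5,v11,v4) [++-] → (-0.963288, -0.1617, 0.857012)–(0, -0.1617, 1.2249)  len=1.0311
  (v11,v10,v2) [++-] → (-1.16315, -0.1617, -0.657155)–(-1.16315, -0.1617, 0.657155)  len=1.3143
  (v10,v7,v6) [++-] → (0, -0.1617, -1.2249)–(-0.963288, -0.1617, -0.857012)  len=1.0311
  (v3,v9,v4) [-+-] → (1.16315, -0.1617, 0.657155)–(0.963288, -0.1617, 0.857012)  len=0.2826
  (v3,v6,v8) [--+] → (0.963288, -0.1617, -0.857012)–(1.16315, -0.1617, -0.657155)  len=0.2826
  (v3,v8,v9) [-++] → (1.16315, -0.1617, -0.657155)–(1.16315, -0.1617, 0.657155)  len=1.3143
  (v4,v9,v5) [-++] → (0.963288, -0.1617, 0.857012)–(0, -0.1617, 1.2249)  len=1.0311
  (v2,v4,v11) [--+] → (-0.963288, -0.1617, 0.857012)–(-1.16315, -0.1617, 0.657155)  len=0.2826
  (v6,v2,v10) [--+] → (-1.16315, -0.1617, -0.657155)–(-0.963288, -0.1617, -0.857012)  len=0.2826
  (v8,v6,v7) [+-+] → (0.963288, -0.1617, -0.857012)–(0, -0.1617, -1.2249)  len=1.0311

Chained into 1 loop(s):
  loop 1: 10 segments, perimeter = 7.8838
Total perimeter = 7.884


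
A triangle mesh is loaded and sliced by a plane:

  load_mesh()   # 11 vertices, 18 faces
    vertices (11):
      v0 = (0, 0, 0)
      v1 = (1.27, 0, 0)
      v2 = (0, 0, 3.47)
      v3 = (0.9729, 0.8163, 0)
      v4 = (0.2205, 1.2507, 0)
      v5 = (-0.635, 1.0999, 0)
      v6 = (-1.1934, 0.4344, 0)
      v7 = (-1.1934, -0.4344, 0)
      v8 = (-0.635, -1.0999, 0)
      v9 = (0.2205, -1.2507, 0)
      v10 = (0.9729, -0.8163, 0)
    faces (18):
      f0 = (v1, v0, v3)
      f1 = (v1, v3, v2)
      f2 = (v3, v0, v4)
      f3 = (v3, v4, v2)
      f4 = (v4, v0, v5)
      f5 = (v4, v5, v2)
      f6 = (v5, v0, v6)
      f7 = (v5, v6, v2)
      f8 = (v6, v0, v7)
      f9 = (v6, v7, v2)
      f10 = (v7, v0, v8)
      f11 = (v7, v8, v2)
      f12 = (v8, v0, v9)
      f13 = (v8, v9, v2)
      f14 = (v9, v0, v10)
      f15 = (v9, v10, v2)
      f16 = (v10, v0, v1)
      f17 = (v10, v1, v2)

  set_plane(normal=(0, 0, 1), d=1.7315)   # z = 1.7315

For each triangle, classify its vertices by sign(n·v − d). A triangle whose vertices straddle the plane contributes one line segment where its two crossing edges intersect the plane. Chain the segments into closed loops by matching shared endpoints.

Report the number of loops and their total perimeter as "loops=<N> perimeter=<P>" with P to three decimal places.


Straddling triangles (9 of 18):
  (v1,v3,v2) [--+] → (0.487431, 0.408973, 1.7315)–(0.636281, 0, 1.7315)  len=0.4352
  (v3,v4,v2) [--+] → (0.110472, 0.626612, 1.7315)–(0.487431, 0.408973, 1.7315)  len=0.4353
  (v4,v5,v2) [--+] → (-0.31814, 0.551059, 1.7315)–(0.110472, 0.626612, 1.7315)  len=0.4352
  (v5,v6,v2) [--+] → (-0.597904, 0.217638, 1.7315)–(-0.31814, 0.551059, 1.7315)  len=0.4352
  (v6,v7,v2) [--+] → (-0.597904, -0.217638, 1.7315)–(-0.597904, 0.217638, 1.7315)  len=0.4353
  (v7,v8,v2) [--+] → (-0.31814, -0.551059, 1.7315)–(-0.597904, -0.217638, 1.7315)  len=0.4352
  (v8,v9,v2) [--+] → (0.110472, -0.626612, 1.7315)–(-0.31814, -0.551059, 1.7315)  len=0.4352
  (v9,v10,v2) [--+] → (0.487431, -0.408973, 1.7315)–(0.110472, -0.626612, 1.7315)  len=0.4353
  (v10,v1,v2) [--+] → (0.636281, 0, 1.7315)–(0.487431, -0.408973, 1.7315)  len=0.4352

Chained into 1 loop(s):
  loop 1: 9 segments, perimeter = 3.9172
Total perimeter = 3.917

loops=1 perimeter=3.917


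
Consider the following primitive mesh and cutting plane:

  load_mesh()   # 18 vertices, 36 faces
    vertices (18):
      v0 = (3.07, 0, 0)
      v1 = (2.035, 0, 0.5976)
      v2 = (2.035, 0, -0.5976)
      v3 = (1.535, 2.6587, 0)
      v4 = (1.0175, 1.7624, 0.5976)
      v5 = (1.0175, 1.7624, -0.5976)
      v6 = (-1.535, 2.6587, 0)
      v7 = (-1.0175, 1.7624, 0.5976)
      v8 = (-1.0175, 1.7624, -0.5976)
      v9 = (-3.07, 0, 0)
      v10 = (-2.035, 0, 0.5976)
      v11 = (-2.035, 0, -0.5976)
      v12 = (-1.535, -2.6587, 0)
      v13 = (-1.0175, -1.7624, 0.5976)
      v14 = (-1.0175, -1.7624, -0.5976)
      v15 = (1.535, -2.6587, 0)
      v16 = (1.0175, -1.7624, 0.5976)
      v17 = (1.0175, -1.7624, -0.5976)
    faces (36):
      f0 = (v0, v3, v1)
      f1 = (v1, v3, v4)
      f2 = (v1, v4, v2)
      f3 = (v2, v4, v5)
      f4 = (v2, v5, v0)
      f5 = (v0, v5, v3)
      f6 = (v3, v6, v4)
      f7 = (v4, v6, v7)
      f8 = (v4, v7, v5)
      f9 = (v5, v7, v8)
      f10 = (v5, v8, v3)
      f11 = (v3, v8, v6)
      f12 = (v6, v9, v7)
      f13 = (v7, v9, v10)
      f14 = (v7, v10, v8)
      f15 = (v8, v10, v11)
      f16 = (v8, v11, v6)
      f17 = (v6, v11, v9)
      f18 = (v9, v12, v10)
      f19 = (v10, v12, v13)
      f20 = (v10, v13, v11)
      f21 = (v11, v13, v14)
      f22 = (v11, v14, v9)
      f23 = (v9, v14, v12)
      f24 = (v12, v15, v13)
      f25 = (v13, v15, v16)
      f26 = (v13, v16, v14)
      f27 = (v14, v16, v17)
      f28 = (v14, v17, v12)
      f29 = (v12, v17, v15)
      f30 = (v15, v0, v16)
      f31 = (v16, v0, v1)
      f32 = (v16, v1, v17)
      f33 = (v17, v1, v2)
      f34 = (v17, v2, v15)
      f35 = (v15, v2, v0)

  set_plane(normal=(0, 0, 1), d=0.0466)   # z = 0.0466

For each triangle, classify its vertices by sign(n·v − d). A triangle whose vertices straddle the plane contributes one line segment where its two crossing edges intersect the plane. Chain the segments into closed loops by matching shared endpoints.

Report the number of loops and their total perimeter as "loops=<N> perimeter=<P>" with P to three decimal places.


loops=2 perimeter=30.146

Straddling triangles (24 of 36):
  (v0,v3,v1) [--+] → (1.57399, 2.45138, 0.0466)–(2.98929, 0, 0.0466)  len=2.8306
  (v1,v3,v4) [+-+] → (1.57399, 2.45138, 0.0466)–(1.49465, 2.58881, 0.0466)  len=0.1587
  (v1,v4,v2) [++-] → (1.48658, 0.949915, 0.0466)–(2.035, 0, 0.0466)  len=1.0969
  (v2,v4,v5) [-+-] → (1.48658, 0.949915, 0.0466)–(1.0175, 1.7624, 0.0466)  len=0.9382
  (v3,v6,v4) [--+] → (-1.33596, 2.58881, 0.0466)–(1.49465, 2.58881, 0.0466)  len=2.8306
  (v4,v6,v7) [+-+] → (-1.33596, 2.58881, 0.0466)–(-1.49465, 2.58881, 0.0466)  len=0.1587
  (v4,v7,v5) [++-] → (-0.0793432, 1.7624, 0.0466)–(1.0175, 1.7624, 0.0466)  len=1.0968
  (v5,v7,v8) [-+-] → (-0.0793432, 1.7624, 0.0466)–(-1.0175, 1.7624, 0.0466)  len=0.9382
  (v6,v9,v7) [--+] → (-2.90995, 0.137429, 0.0466)–(-1.49465, 2.58881, 0.0466)  len=2.8306
  (v7,v9,v10) [+-+] → (-2.90995, 0.137429, 0.0466)–(-2.98929, 0, 0.0466)  len=0.1587
  (v7,v10,v8) [++-] → (-1.56592, 0.812485, 0.0466)–(-1.0175, 1.7624, 0.0466)  len=1.0969
  (v8,v10,v11) [-+-] → (-1.56592, 0.812485, 0.0466)–(-2.035, 0, 0.0466)  len=0.9382
  (v9,v12,v10) [--+] → (-1.57399, -2.45138, 0.0466)–(-2.98929, 0, 0.0466)  len=2.8306
  (v10,v12,v13) [+-+] → (-1.57399, -2.45138, 0.0466)–(-1.49465, -2.58881, 0.0466)  len=0.1587
  (v10,v13,v11) [++-] → (-1.48658, -0.949915, 0.0466)–(-2.035, 0, 0.0466)  len=1.0969
  (v11,v13,v14) [-+-] → (-1.48658, -0.949915, 0.0466)–(-1.0175, -1.7624, 0.0466)  len=0.9382
  (v12,v15,v13) [--+] → (1.33596, -2.58881, 0.0466)–(-1.49465, -2.58881, 0.0466)  len=2.8306
  (v13,v15,v16) [+-+] → (1.33596, -2.58881, 0.0466)–(1.49465, -2.58881, 0.0466)  len=0.1587
  (v13,v16,v14) [++-] → (0.0793432, -1.7624, 0.0466)–(-1.0175, -1.7624, 0.0466)  len=1.0968
  (v14,v16,v17) [-+-] → (0.0793432, -1.7624, 0.0466)–(1.0175, -1.7624, 0.0466)  len=0.9382
  (v15,v0,v16) [--+] → (2.90995, -0.137429, 0.0466)–(1.49465, -2.58881, 0.0466)  len=2.8306
  (v16,v0,v1) [+-+] → (2.90995, -0.137429, 0.0466)–(2.98929, 0, 0.0466)  len=0.1587
  (v16,v1,v17) [++-] → (1.56592, -0.812485, 0.0466)–(1.0175, -1.7624, 0.0466)  len=1.0969
  (v17,v1,v2) [-+-] → (1.56592, -0.812485, 0.0466)–(2.035, 0, 0.0466)  len=0.9382

Chained into 2 loop(s):
  loop 1: 12 segments, perimeter = 17.9358
  loop 2: 12 segments, perimeter = 12.2101
Total perimeter = 30.146


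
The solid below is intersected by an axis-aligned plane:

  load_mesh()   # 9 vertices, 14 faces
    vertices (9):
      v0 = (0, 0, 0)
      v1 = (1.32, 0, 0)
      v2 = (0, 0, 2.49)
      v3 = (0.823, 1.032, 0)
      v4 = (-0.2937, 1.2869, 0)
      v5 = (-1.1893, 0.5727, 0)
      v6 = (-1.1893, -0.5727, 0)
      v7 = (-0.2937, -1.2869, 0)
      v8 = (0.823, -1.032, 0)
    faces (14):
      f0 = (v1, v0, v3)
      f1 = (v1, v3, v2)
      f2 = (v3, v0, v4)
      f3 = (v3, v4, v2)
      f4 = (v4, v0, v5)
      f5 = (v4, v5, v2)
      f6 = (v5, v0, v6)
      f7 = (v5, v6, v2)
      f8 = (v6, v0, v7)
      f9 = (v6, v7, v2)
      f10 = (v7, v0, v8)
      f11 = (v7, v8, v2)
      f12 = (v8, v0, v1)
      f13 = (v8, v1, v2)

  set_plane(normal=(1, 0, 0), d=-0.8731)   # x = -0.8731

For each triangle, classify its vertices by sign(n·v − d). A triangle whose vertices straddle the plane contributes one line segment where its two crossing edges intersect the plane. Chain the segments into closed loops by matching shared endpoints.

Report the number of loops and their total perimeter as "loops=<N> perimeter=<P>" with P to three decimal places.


loops=1 perimeter=4.042

Straddling triangles (6 of 14):
  (v4,v0,v5) [++-] → (-0.8731, 0.420436, 0)–(-0.8731, 0.824855, 0)  len=0.4044
  (v4,v5,v2) [+-+] → (-0.8731, 0.824855, 0)–(-0.8731, 0.420436, 0.662018)  len=0.7758
  (v5,v0,v6) [-+-] → (-0.8731, 0.420436, 0)–(-0.8731, -0.420436, 0)  len=0.8409
  (v5,v6,v2) [--+] → (-0.8731, -0.420436, 0.662018)–(-0.8731, 0.420436, 0.662018)  len=0.8409
  (v6,v0,v7) [-++] → (-0.8731, -0.420436, 0)–(-0.8731, -0.824855, 0)  len=0.4044
  (v6,v7,v2) [-++] → (-0.8731, -0.824855, 0)–(-0.8731, -0.420436, 0.662018)  len=0.7758

Chained into 1 loop(s):
  loop 1: 6 segments, perimeter = 4.0421
Total perimeter = 4.042


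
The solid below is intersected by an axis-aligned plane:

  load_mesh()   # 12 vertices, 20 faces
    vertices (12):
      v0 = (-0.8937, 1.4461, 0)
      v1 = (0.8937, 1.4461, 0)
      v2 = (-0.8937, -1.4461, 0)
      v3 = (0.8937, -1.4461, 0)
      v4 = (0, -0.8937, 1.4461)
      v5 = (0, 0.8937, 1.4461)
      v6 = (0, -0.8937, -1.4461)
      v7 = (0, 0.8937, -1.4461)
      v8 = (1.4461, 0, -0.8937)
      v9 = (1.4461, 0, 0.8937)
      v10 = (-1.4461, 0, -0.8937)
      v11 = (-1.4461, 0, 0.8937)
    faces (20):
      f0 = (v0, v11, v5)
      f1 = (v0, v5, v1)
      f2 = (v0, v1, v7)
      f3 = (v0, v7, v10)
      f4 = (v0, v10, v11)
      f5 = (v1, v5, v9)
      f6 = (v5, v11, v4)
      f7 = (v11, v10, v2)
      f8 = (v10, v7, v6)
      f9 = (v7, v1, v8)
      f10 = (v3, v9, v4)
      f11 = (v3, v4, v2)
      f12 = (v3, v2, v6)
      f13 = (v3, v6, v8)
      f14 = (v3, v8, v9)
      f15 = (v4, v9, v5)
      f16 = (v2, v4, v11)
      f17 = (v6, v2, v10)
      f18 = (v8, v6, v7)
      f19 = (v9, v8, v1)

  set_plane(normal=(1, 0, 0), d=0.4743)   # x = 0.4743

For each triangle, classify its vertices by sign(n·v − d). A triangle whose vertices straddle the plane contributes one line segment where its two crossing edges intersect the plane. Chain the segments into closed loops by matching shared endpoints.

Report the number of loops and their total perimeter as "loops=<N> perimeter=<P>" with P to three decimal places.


loops=1 perimeter=8.625

Straddling triangles (10 of 20):
  (v0,v5,v1) [--+] → (0.4743, 1.18687, 0.678633)–(0.4743, 1.4461, 0)  len=0.7265
  (v0,v1,v7) [-+-] → (0.4743, 1.4461, 0)–(0.4743, 1.18687, -0.678633)  len=0.7265
  (v1,v5,v9) [+-+] → (0.4743, 1.18687, 0.678633)–(0.4743, 0.600579, 1.26492)  len=0.8291
  (v7,v1,v8) [-++] → (0.4743, 1.18687, -0.678633)–(0.4743, 0.600579, -1.26492)  len=0.8291
  (v3,v9,v4) [++-] → (0.4743, -0.600579, 1.26492)–(0.4743, -1.18687, 0.678633)  len=0.8291
  (v3,v4,v2) [+--] → (0.4743, -1.18687, 0.678633)–(0.4743, -1.4461, 0)  len=0.7265
  (v3,v2,v6) [+--] → (0.4743, -1.4461, 0)–(0.4743, -1.18687, -0.678633)  len=0.7265
  (v3,v6,v8) [+-+] → (0.4743, -1.18687, -0.678633)–(0.4743, -0.600579, -1.26492)  len=0.8291
  (v4,v9,v5) [-+-] → (0.4743, -0.600579, 1.26492)–(0.4743, 0.600579, 1.26492)  len=1.2012
  (v8,v6,v7) [+--] → (0.4743, -0.600579, -1.26492)–(0.4743, 0.600579, -1.26492)  len=1.2012

Chained into 1 loop(s):
  loop 1: 10 segments, perimeter = 8.6247
Total perimeter = 8.625


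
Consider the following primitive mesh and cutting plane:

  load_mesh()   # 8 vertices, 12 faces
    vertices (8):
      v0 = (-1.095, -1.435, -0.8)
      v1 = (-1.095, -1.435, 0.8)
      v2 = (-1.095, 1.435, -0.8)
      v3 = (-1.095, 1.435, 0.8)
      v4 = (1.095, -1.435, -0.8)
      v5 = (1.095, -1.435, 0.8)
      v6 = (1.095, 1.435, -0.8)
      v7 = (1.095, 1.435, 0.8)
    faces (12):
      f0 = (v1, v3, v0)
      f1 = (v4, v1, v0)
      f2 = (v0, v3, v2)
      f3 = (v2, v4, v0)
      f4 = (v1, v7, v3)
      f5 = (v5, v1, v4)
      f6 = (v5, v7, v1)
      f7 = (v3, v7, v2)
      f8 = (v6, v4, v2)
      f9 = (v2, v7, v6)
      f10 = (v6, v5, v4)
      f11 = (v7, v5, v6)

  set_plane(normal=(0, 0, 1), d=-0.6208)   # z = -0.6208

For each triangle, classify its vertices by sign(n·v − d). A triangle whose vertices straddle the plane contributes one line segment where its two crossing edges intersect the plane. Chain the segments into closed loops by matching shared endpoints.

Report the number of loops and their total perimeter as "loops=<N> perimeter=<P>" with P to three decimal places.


loops=1 perimeter=10.120

Straddling triangles (8 of 12):
  (v1,v3,v0) [++-] → (-1.095, -1.11356, -0.6208)–(-1.095, -1.435, -0.6208)  len=0.3214
  (v4,v1,v0) [-+-] → (0.84972, -1.435, -0.6208)–(-1.095, -1.435, -0.6208)  len=1.9447
  (v0,v3,v2) [-+-] → (-1.095, -1.11356, -0.6208)–(-1.095, 1.435, -0.6208)  len=2.5486
  (v5,v1,v4) [++-] → (0.84972, -1.435, -0.6208)–(1.095, -1.435, -0.6208)  len=0.2453
  (v3,v7,v2) [++-] → (-0.84972, 1.435, -0.6208)–(-1.095, 1.435, -0.6208)  len=0.2453
  (v2,v7,v6) [-+-] → (-0.84972, 1.435, -0.6208)–(1.095, 1.435, -0.6208)  len=1.9447
  (v6,v5,v4) [-+-] → (1.095, 1.11356, -0.6208)–(1.095, -1.435, -0.6208)  len=2.5486
  (v7,v5,v6) [++-] → (1.095, 1.11356, -0.6208)–(1.095, 1.435, -0.6208)  len=0.3214

Chained into 1 loop(s):
  loop 1: 8 segments, perimeter = 10.1200
Total perimeter = 10.120


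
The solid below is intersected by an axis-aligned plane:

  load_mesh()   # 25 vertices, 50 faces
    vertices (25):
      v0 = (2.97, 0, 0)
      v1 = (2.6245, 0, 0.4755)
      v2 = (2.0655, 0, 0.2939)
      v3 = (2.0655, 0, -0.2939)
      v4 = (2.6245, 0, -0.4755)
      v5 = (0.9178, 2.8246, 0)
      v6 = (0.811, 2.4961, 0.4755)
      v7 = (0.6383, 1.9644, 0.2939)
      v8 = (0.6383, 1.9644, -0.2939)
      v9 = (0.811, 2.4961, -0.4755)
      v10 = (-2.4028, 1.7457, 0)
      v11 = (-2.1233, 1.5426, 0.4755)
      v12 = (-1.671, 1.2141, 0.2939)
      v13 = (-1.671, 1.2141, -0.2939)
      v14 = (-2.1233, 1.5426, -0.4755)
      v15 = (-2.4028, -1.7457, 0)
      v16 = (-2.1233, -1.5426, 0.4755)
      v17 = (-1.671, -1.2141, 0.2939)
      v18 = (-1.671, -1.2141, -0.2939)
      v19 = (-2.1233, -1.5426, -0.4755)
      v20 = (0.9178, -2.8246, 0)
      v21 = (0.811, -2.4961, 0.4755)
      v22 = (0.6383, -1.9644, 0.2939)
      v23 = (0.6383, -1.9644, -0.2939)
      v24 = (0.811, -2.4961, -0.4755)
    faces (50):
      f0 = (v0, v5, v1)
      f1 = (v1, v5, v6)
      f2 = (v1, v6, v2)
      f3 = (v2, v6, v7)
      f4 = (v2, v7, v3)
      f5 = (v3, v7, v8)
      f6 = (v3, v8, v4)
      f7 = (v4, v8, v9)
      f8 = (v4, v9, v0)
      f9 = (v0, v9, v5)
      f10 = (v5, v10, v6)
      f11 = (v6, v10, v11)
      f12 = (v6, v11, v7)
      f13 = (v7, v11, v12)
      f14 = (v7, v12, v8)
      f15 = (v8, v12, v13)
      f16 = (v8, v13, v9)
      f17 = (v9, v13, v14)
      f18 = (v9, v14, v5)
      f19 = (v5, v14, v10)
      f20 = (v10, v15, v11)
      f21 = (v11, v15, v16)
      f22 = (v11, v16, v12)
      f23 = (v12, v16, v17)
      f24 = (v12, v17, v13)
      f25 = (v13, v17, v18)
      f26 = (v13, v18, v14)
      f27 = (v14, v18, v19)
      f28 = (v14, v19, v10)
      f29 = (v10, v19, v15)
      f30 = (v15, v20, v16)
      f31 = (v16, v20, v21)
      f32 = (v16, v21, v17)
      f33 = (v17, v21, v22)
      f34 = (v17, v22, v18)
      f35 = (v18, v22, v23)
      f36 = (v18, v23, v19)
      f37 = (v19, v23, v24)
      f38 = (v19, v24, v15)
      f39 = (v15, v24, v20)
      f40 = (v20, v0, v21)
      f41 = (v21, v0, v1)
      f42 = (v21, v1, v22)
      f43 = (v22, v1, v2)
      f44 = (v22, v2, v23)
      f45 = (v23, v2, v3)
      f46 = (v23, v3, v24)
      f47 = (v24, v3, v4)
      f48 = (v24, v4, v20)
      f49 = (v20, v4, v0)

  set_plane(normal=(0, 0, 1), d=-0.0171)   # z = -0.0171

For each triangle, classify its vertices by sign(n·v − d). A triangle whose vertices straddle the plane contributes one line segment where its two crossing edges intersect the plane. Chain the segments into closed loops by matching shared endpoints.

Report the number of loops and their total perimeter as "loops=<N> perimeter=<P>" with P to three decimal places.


loops=2 perimeter=29.525

Straddling triangles (20 of 50):
  (v2,v7,v3) [++-] → (1.39342, 0.925053, -0.0171)–(2.0655, 0, -0.0171)  len=1.1434
  (v3,v7,v8) [-+-] → (1.39342, 0.925053, -0.0171)–(0.6383, 1.9644, -0.0171)  len=1.2847
  (v4,v9,v0) [--+] → (2.89236, 0.0897651, -0.0171)–(2.95758, 0, -0.0171)  len=0.1110
  (v0,v9,v5) [+-+] → (2.89236, 0.0897651, -0.0171)–(0.913959, 2.81279, -0.0171)  len=3.3658
  (v7,v12,v8) [++-] → (-0.449169, 1.61108, -0.0171)–(0.6383, 1.9644, -0.0171)  len=1.1434
  (v8,v12,v13) [-+-] → (-0.449169, 1.61108, -0.0171)–(-1.671, 1.2141, -0.0171)  len=1.2847
  (v9,v14,v5) [--+] → (0.808436, 2.7785, -0.0171)–(0.913959, 2.81279, -0.0171)  len=0.1110
  (v5,v14,v10) [+-+] → (0.808436, 2.7785, -0.0171)–(-2.39275, 1.7384, -0.0171)  len=3.3659
  (v12,v17,v13) [++-] → (-1.671, 0.07064, -0.0171)–(-1.671, 1.2141, -0.0171)  len=1.1435
  (v13,v17,v18) [-+-] → (-1.671, 0.07064, -0.0171)–(-1.671, -1.2141, -0.0171)  len=1.2847
  (v14,v19,v10) [--+] → (-2.39275, 1.62745, -0.0171)–(-2.39275, 1.7384, -0.0171)  len=0.1110
  (v10,v19,v15) [+-+] → (-2.39275, 1.62745, -0.0171)–(-2.39275, -1.7384, -0.0171)  len=3.3658
  (v17,v22,v18) [++-] → (-0.583531, -1.56742, -0.0171)–(-1.671, -1.2141, -0.0171)  len=1.1434
  (v18,v22,v23) [-+-] → (-0.583531, -1.56742, -0.0171)–(0.6383, -1.9644, -0.0171)  len=1.2847
  (v19,v24,v15) [--+] → (-2.28722, -1.77269, -0.0171)–(-2.39275, -1.7384, -0.0171)  len=0.1110
  (v15,v24,v20) [+-+] → (-2.28722, -1.77269, -0.0171)–(0.913959, -2.81279, -0.0171)  len=3.3659
  (v22,v2,v23) [++-] → (1.31038, -1.03935, -0.0171)–(0.6383, -1.9644, -0.0171)  len=1.1434
  (v23,v2,v3) [-+-] → (1.31038, -1.03935, -0.0171)–(2.0655, 0, -0.0171)  len=1.2847
  (v24,v4,v20) [--+] → (0.979177, -2.72302, -0.0171)–(0.913959, -2.81279, -0.0171)  len=0.1110
  (v20,v4,v0) [+-+] → (0.979177, -2.72302, -0.0171)–(2.95758, 0, -0.0171)  len=3.3658

Chained into 2 loop(s):
  loop 1: 10 segments, perimeter = 12.1407
  loop 2: 10 segments, perimeter = 17.3841
Total perimeter = 29.525


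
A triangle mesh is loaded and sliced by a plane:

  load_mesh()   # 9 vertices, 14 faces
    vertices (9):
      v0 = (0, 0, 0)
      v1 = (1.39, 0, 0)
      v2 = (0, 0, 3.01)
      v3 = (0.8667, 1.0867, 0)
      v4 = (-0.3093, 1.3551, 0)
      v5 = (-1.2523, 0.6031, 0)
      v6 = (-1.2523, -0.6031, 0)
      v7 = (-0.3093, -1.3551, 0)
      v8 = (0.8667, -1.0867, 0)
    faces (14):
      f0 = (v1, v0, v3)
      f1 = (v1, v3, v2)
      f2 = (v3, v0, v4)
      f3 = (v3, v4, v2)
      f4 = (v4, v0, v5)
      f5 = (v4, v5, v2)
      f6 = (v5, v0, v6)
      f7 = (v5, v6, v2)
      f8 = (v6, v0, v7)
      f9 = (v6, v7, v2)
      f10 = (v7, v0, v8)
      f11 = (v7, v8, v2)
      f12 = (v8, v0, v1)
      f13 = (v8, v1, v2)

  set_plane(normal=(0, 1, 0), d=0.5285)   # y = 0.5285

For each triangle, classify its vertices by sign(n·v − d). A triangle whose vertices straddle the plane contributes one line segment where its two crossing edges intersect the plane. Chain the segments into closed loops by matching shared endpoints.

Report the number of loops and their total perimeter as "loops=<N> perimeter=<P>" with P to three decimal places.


Straddling triangles (8 of 14):
  (v1,v0,v3) [--+] → (0.421506, 0.5285, 0)–(1.1355, 0.5285, 0)  len=0.7140
  (v1,v3,v2) [-+-] → (1.1355, 0.5285, 0)–(0.421506, 0.5285, 1.54613)  len=1.7030
  (v3,v0,v4) [+-+] → (0.421506, 0.5285, 0)–(-0.12063, 0.5285, 0)  len=0.5421
  (v3,v4,v2) [++-] → (-0.12063, 0.5285, 1.83608)–(0.421506, 0.5285, 1.54613)  len=0.6148
  (v4,v0,v5) [+-+] → (-0.12063, 0.5285, 0)–(-1.0974, 0.5285, 0)  len=0.9768
  (v4,v5,v2) [++-] → (-1.0974, 0.5285, 0.37232)–(-0.12063, 0.5285, 1.83608)  len=1.7597
  (v5,v0,v6) [+--] → (-1.0974, 0.5285, 0)–(-1.2523, 0.5285, 0)  len=0.1549
  (v5,v6,v2) [+--] → (-1.2523, 0.5285, 0)–(-1.0974, 0.5285, 0.37232)  len=0.4033

Chained into 1 loop(s):
  loop 1: 8 segments, perimeter = 6.8686
Total perimeter = 6.869

loops=1 perimeter=6.869


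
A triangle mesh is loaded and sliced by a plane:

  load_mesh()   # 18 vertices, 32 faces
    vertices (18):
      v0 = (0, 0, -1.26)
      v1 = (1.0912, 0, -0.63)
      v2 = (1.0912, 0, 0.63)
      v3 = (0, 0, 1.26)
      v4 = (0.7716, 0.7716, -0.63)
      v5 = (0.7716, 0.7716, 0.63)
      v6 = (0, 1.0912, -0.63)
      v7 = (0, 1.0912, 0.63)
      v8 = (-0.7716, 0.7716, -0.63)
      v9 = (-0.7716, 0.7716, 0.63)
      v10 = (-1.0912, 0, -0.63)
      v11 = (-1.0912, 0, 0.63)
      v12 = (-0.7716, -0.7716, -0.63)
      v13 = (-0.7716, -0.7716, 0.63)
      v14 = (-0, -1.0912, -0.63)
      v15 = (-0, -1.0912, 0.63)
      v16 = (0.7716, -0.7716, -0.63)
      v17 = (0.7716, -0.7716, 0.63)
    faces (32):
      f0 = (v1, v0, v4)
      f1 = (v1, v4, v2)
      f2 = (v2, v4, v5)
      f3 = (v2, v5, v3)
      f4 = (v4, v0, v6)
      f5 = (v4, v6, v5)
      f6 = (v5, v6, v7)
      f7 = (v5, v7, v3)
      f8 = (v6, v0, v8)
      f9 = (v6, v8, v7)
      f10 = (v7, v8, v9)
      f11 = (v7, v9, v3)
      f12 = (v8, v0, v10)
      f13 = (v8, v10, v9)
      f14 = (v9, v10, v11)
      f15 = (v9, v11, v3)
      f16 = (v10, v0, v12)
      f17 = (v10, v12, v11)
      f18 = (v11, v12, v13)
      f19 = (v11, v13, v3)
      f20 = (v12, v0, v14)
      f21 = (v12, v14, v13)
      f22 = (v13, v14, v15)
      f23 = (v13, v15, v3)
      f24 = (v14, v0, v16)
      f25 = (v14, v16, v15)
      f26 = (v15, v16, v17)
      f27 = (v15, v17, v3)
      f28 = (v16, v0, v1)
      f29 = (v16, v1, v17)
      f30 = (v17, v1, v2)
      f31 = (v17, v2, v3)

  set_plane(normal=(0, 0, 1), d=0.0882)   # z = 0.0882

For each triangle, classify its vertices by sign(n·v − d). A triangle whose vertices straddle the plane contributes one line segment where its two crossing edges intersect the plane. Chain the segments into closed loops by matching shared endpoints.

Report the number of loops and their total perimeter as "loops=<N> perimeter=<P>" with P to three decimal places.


loops=1 perimeter=6.681

Straddling triangles (16 of 32):
  (v1,v4,v2) [--+] → (0.953772, 0.331788, 0.0882)–(1.0912, 0, 0.0882)  len=0.3591
  (v2,v4,v5) [+-+] → (0.953772, 0.331788, 0.0882)–(0.7716, 0.7716, 0.0882)  len=0.4760
  (v4,v6,v5) [--+] → (0.439812, 0.909028, 0.0882)–(0.7716, 0.7716, 0.0882)  len=0.3591
  (v5,v6,v7) [+-+] → (0.439812, 0.909028, 0.0882)–(0, 1.0912, 0.0882)  len=0.4760
  (v6,v8,v7) [--+] → (-0.331788, 0.953772, 0.0882)–(0, 1.0912, 0.0882)  len=0.3591
  (v7,v8,v9) [+-+] → (-0.331788, 0.953772, 0.0882)–(-0.7716, 0.7716, 0.0882)  len=0.4760
  (v8,v10,v9) [--+] → (-0.909028, 0.439812, 0.0882)–(-0.7716, 0.7716, 0.0882)  len=0.3591
  (v9,v10,v11) [+-+] → (-0.909028, 0.439812, 0.0882)–(-1.0912, 0, 0.0882)  len=0.4760
  (v10,v12,v11) [--+] → (-0.953772, -0.331788, 0.0882)–(-1.0912, 0, 0.0882)  len=0.3591
  (v11,v12,v13) [+-+] → (-0.953772, -0.331788, 0.0882)–(-0.7716, -0.7716, 0.0882)  len=0.4760
  (v12,v14,v13) [--+] → (-0.439812, -0.909028, 0.0882)–(-0.7716, -0.7716, 0.0882)  len=0.3591
  (v13,v14,v15) [+-+] → (-0.439812, -0.909028, 0.0882)–(0, -1.0912, 0.0882)  len=0.4760
  (v14,v16,v15) [--+] → (0.331788, -0.953772, 0.0882)–(0, -1.0912, 0.0882)  len=0.3591
  (v15,v16,v17) [+-+] → (0.331788, -0.953772, 0.0882)–(0.7716, -0.7716, 0.0882)  len=0.4760
  (v16,v1,v17) [--+] → (0.909028, -0.439812, 0.0882)–(0.7716, -0.7716, 0.0882)  len=0.3591
  (v17,v1,v2) [+-+] → (0.909028, -0.439812, 0.0882)–(1.0912, 0, 0.0882)  len=0.4760

Chained into 1 loop(s):
  loop 1: 16 segments, perimeter = 6.6814
Total perimeter = 6.681
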